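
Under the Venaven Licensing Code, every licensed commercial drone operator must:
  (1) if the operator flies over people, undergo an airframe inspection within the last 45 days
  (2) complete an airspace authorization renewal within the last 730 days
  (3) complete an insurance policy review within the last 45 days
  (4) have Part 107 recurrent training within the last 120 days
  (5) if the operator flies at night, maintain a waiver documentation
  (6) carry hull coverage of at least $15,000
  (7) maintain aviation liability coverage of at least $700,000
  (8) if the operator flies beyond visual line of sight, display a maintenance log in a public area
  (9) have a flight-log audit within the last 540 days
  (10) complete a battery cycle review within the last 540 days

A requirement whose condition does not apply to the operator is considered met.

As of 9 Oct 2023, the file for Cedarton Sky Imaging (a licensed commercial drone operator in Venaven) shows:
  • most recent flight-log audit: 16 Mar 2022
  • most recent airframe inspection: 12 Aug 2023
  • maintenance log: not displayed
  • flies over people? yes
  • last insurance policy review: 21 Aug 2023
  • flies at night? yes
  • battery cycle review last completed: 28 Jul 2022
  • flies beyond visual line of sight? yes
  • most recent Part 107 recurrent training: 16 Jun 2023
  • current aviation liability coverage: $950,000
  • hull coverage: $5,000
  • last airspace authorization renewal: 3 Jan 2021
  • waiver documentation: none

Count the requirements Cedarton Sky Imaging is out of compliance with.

1. condition 'flies over people' holds; airframe inspection 58 days ago vs limit 45 → not met
2. airspace authorization renewal 1009 days ago vs limit 730 → not met
3. insurance policy review 49 days ago vs limit 45 → not met
4. Part 107 recurrent training 115 days ago vs limit 120 → met
5. condition 'flies at night' holds; waiver documentation absent → not met
6. hull coverage $5,000 < $15,000 → not met
7. aviation liability coverage $950,000 ≥ $700,000 → met
8. condition 'flies beyond visual line of sight' holds; maintenance log absent → not met
9. flight-log audit 572 days ago vs limit 540 → not met
10. battery cycle review 438 days ago vs limit 540 → met
Not met: 7 of 10

7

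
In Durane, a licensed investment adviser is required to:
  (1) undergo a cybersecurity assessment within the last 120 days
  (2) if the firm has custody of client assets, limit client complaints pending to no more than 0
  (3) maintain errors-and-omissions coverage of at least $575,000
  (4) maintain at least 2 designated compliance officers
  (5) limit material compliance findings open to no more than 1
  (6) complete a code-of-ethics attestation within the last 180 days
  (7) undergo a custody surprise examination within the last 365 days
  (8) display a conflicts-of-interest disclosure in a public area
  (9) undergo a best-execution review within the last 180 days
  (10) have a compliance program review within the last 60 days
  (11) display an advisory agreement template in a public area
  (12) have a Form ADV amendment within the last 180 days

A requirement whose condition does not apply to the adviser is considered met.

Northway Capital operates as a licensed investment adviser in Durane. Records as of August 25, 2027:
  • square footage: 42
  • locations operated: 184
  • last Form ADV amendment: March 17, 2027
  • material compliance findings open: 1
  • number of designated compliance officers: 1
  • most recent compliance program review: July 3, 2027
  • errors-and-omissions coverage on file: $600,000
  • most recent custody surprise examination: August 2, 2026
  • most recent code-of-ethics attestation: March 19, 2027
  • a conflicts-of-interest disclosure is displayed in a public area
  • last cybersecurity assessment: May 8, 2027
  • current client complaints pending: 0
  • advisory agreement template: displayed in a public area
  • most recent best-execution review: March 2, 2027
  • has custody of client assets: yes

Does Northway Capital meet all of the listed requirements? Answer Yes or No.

1. cybersecurity assessment 109 days ago vs limit 120 → met
2. condition 'has custody of client assets' holds; client complaints pending 0 ≤ 0 → met
3. errors-and-omissions coverage $600,000 ≥ $575,000 → met
4. designated compliance officers 1 < 2 → not met
5. material compliance findings open 1 ≤ 1 → met
6. code-of-ethics attestation 159 days ago vs limit 180 → met
7. custody surprise examination 388 days ago vs limit 365 → not met
8. conflicts-of-interest disclosure present → met
9. best-execution review 176 days ago vs limit 180 → met
10. compliance program review 53 days ago vs limit 60 → met
11. advisory agreement template present → met
12. Form ADV amendment 161 days ago vs limit 180 → met
Not met: 4, 7

No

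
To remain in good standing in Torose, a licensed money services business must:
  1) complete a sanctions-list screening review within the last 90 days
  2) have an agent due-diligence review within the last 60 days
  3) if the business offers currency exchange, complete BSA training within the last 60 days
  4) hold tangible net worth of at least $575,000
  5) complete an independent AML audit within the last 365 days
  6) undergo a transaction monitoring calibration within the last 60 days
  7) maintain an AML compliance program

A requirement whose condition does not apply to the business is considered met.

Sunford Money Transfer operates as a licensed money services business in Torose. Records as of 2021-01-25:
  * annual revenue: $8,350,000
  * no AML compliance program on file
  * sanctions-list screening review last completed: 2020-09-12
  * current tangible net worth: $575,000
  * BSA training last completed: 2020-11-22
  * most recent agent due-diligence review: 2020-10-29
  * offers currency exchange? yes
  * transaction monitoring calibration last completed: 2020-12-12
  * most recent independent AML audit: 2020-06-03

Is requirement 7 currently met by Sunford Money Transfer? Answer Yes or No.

No

7. AML compliance program absent → not met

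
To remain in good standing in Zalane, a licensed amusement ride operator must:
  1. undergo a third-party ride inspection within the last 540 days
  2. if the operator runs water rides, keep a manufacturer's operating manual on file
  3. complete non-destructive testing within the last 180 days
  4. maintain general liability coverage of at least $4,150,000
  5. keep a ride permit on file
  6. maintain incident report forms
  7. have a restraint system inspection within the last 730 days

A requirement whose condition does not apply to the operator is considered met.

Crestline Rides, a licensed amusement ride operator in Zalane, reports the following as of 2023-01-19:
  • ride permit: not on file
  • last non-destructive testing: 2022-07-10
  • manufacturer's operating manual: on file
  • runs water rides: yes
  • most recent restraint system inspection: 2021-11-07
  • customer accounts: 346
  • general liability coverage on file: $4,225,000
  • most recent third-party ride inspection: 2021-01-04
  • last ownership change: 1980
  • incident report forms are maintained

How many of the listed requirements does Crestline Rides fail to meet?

1. third-party ride inspection 745 days ago vs limit 540 → not met
2. condition 'runs water rides' holds; manufacturer's operating manual present → met
3. non-destructive testing 193 days ago vs limit 180 → not met
4. general liability coverage $4,225,000 ≥ $4,150,000 → met
5. ride permit absent → not met
6. incident report forms present → met
7. restraint system inspection 438 days ago vs limit 730 → met
Not met: 3 of 7

3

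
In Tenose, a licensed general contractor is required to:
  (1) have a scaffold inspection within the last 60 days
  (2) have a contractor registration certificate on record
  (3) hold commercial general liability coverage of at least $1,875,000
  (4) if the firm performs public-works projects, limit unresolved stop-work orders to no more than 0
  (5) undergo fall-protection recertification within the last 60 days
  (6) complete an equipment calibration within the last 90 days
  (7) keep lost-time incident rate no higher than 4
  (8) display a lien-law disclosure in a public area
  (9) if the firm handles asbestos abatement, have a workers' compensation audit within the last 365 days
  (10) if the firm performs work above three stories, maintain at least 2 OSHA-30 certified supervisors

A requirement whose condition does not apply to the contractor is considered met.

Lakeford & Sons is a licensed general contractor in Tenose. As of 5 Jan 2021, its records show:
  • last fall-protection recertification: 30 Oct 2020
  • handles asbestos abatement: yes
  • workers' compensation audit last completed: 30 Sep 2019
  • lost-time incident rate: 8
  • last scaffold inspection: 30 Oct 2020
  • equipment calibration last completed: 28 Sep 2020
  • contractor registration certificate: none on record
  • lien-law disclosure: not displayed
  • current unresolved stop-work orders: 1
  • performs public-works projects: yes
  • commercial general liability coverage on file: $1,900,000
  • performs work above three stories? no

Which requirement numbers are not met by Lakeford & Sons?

1. scaffold inspection 67 days ago vs limit 60 → not met
2. contractor registration certificate absent → not met
3. commercial general liability coverage $1,900,000 ≥ $1,875,000 → met
4. condition 'performs public-works projects' holds; unresolved stop-work orders 1 > 0 → not met
5. fall-protection recertification 67 days ago vs limit 60 → not met
6. equipment calibration 99 days ago vs limit 90 → not met
7. lost-time incident rate 8 > 4 → not met
8. lien-law disclosure absent → not met
9. condition 'handles asbestos abatement' holds; workers' compensation audit 463 days ago vs limit 365 → not met
10. condition 'performs work above three stories' does not hold → requirement n/a → met
Not met: 1, 2, 4, 5, 6, 7, 8, 9

1, 2, 4, 5, 6, 7, 8, 9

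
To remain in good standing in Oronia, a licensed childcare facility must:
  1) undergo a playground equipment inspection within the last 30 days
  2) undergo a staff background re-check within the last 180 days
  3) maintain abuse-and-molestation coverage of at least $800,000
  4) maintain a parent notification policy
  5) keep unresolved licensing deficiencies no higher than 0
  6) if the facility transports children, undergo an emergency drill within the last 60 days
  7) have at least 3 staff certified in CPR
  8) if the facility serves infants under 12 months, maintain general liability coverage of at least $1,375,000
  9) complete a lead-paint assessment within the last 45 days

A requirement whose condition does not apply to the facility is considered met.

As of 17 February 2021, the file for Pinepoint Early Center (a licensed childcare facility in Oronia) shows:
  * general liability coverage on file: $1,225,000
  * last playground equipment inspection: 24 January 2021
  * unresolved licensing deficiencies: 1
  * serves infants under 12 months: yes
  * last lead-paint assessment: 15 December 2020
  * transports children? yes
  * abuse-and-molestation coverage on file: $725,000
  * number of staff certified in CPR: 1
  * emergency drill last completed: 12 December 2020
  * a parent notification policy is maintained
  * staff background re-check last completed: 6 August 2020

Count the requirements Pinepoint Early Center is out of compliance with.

7

1. playground equipment inspection 24 days ago vs limit 30 → met
2. staff background re-check 195 days ago vs limit 180 → not met
3. abuse-and-molestation coverage $725,000 < $800,000 → not met
4. parent notification policy present → met
5. unresolved licensing deficiencies 1 > 0 → not met
6. condition 'transports children' holds; emergency drill 67 days ago vs limit 60 → not met
7. staff certified in CPR 1 < 3 → not met
8. condition 'serves infants under 12 months' holds; general liability coverage $1,225,000 < $1,375,000 → not met
9. lead-paint assessment 64 days ago vs limit 45 → not met
Not met: 7 of 9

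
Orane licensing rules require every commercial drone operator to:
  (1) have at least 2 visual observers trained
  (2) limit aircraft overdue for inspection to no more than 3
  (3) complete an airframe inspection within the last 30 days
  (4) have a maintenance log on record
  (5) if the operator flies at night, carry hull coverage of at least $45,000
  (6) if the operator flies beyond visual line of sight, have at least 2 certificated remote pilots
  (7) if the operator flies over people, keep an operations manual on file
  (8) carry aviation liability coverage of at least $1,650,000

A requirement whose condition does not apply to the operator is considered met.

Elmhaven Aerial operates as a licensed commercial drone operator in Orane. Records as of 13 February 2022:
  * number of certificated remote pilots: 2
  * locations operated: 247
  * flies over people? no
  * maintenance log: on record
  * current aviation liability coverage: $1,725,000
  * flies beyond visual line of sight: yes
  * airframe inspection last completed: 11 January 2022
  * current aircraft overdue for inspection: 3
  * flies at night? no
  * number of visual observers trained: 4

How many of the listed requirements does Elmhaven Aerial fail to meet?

1

1. visual observers trained 4 ≥ 2 → met
2. aircraft overdue for inspection 3 ≤ 3 → met
3. airframe inspection 33 days ago vs limit 30 → not met
4. maintenance log present → met
5. condition 'flies at night' does not hold → requirement n/a → met
6. condition 'flies beyond visual line of sight' holds; certificated remote pilots 2 ≥ 2 → met
7. condition 'flies over people' does not hold → requirement n/a → met
8. aviation liability coverage $1,725,000 ≥ $1,650,000 → met
Not met: 1 of 8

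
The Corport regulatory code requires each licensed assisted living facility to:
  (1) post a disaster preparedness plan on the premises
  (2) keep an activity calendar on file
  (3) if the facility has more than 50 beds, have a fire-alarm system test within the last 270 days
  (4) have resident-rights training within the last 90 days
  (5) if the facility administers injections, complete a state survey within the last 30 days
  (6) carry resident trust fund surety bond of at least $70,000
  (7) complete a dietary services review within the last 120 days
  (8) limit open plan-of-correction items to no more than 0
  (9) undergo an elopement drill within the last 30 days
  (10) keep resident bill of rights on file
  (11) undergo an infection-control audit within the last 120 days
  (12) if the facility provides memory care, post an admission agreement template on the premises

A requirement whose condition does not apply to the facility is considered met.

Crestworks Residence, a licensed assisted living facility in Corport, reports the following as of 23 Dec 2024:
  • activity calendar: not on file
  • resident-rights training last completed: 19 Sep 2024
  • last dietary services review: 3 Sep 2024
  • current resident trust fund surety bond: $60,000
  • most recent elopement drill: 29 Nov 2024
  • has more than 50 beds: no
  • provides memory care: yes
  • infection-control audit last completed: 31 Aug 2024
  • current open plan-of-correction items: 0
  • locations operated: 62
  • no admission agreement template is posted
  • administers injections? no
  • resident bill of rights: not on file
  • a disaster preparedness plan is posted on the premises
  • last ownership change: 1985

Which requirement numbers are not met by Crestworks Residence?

1. disaster preparedness plan present → met
2. activity calendar absent → not met
3. condition 'has more than 50 beds' does not hold → requirement n/a → met
4. resident-rights training 95 days ago vs limit 90 → not met
5. condition 'administers injections' does not hold → requirement n/a → met
6. resident trust fund surety bond $60,000 < $70,000 → not met
7. dietary services review 111 days ago vs limit 120 → met
8. open plan-of-correction items 0 ≤ 0 → met
9. elopement drill 24 days ago vs limit 30 → met
10. resident bill of rights absent → not met
11. infection-control audit 114 days ago vs limit 120 → met
12. condition 'provides memory care' holds; admission agreement template absent → not met
Not met: 2, 4, 6, 10, 12

2, 4, 6, 10, 12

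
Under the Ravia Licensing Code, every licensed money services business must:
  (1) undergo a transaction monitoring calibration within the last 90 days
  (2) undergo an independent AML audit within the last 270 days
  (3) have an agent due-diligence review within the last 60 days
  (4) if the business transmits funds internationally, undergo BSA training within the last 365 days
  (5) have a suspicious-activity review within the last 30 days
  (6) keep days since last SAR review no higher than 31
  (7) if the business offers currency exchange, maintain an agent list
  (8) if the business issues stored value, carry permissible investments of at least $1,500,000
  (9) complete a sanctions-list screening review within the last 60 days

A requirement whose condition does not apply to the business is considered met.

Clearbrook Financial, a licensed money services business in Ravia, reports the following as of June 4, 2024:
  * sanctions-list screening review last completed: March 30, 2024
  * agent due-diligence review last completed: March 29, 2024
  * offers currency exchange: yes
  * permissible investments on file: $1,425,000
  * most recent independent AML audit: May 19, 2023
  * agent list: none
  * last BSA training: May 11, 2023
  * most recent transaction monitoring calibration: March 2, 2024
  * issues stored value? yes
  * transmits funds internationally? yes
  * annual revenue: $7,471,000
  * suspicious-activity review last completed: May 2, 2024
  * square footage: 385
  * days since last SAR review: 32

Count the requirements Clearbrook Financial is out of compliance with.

1. transaction monitoring calibration 94 days ago vs limit 90 → not met
2. independent AML audit 382 days ago vs limit 270 → not met
3. agent due-diligence review 67 days ago vs limit 60 → not met
4. condition 'transmits funds internationally' holds; BSA training 390 days ago vs limit 365 → not met
5. suspicious-activity review 33 days ago vs limit 30 → not met
6. days since last SAR review 32 > 31 → not met
7. condition 'offers currency exchange' holds; agent list absent → not met
8. condition 'issues stored value' holds; permissible investments $1,425,000 < $1,500,000 → not met
9. sanctions-list screening review 66 days ago vs limit 60 → not met
Not met: 9 of 9

9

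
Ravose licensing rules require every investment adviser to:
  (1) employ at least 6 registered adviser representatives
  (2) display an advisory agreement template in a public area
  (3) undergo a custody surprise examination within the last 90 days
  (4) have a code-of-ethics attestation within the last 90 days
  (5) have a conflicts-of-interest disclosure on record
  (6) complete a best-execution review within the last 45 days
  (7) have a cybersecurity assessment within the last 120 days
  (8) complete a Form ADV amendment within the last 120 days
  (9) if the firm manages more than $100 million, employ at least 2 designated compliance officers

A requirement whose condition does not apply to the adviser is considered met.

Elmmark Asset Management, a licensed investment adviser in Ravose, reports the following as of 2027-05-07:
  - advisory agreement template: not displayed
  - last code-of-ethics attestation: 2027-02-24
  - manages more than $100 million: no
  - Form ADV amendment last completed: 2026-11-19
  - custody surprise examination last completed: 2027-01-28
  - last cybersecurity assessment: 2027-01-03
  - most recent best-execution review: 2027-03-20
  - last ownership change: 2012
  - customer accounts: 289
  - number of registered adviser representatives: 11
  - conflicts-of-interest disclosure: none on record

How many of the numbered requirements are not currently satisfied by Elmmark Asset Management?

6

1. registered adviser representatives 11 ≥ 6 → met
2. advisory agreement template absent → not met
3. custody surprise examination 99 days ago vs limit 90 → not met
4. code-of-ethics attestation 72 days ago vs limit 90 → met
5. conflicts-of-interest disclosure absent → not met
6. best-execution review 48 days ago vs limit 45 → not met
7. cybersecurity assessment 124 days ago vs limit 120 → not met
8. Form ADV amendment 169 days ago vs limit 120 → not met
9. condition 'manages more than $100 million' does not hold → requirement n/a → met
Not met: 6 of 9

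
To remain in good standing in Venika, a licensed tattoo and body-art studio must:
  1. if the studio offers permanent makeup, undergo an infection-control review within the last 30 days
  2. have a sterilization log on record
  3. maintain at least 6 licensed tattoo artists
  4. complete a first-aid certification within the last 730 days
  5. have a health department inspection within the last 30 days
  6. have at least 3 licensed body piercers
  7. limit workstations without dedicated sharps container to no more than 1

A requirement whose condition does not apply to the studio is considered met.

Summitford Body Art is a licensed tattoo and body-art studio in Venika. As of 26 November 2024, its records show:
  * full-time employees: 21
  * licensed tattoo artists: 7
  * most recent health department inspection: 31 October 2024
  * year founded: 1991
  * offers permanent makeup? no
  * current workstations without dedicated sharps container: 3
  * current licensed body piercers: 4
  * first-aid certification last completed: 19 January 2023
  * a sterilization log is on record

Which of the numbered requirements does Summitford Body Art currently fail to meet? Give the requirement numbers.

1. condition 'offers permanent makeup' does not hold → requirement n/a → met
2. sterilization log present → met
3. licensed tattoo artists 7 ≥ 6 → met
4. first-aid certification 677 days ago vs limit 730 → met
5. health department inspection 26 days ago vs limit 30 → met
6. licensed body piercers 4 ≥ 3 → met
7. workstations without dedicated sharps container 3 > 1 → not met
Not met: 7

7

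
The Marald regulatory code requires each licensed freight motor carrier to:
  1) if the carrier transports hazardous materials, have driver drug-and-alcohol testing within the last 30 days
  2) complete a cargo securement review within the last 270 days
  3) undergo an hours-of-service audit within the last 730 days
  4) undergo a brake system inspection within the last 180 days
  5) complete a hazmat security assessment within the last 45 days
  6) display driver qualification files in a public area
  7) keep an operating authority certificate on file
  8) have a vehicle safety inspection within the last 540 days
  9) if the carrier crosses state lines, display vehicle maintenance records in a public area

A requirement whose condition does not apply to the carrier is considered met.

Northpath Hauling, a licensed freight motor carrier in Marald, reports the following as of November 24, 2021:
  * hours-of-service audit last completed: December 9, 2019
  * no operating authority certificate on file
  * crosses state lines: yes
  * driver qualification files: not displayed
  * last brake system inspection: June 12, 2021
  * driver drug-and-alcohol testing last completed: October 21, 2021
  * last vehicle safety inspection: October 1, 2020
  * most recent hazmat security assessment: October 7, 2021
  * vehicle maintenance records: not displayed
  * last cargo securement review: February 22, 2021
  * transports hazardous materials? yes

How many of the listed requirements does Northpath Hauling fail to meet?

1. condition 'transports hazardous materials' holds; driver drug-and-alcohol testing 34 days ago vs limit 30 → not met
2. cargo securement review 275 days ago vs limit 270 → not met
3. hours-of-service audit 716 days ago vs limit 730 → met
4. brake system inspection 165 days ago vs limit 180 → met
5. hazmat security assessment 48 days ago vs limit 45 → not met
6. driver qualification files absent → not met
7. operating authority certificate absent → not met
8. vehicle safety inspection 419 days ago vs limit 540 → met
9. condition 'crosses state lines' holds; vehicle maintenance records absent → not met
Not met: 6 of 9

6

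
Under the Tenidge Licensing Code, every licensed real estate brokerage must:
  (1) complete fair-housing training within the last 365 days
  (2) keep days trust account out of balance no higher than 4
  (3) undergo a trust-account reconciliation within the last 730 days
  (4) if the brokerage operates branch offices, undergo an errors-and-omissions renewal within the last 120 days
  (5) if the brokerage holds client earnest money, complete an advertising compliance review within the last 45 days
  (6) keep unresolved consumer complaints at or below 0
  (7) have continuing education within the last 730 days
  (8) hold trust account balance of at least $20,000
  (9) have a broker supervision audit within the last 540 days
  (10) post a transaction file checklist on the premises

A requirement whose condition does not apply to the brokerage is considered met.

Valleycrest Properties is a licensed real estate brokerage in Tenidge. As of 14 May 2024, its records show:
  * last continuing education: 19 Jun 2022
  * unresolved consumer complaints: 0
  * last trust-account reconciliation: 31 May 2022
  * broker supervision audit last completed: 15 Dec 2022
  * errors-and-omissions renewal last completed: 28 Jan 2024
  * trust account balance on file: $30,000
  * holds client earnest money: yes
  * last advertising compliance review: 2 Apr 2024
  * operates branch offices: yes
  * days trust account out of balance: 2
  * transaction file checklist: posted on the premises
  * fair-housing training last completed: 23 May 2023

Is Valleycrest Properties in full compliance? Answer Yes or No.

1. fair-housing training 357 days ago vs limit 365 → met
2. days trust account out of balance 2 ≤ 4 → met
3. trust-account reconciliation 714 days ago vs limit 730 → met
4. condition 'operates branch offices' holds; errors-and-omissions renewal 107 days ago vs limit 120 → met
5. condition 'holds client earnest money' holds; advertising compliance review 42 days ago vs limit 45 → met
6. unresolved consumer complaints 0 ≤ 0 → met
7. continuing education 695 days ago vs limit 730 → met
8. trust account balance $30,000 ≥ $20,000 → met
9. broker supervision audit 516 days ago vs limit 540 → met
10. transaction file checklist present → met
All met.

Yes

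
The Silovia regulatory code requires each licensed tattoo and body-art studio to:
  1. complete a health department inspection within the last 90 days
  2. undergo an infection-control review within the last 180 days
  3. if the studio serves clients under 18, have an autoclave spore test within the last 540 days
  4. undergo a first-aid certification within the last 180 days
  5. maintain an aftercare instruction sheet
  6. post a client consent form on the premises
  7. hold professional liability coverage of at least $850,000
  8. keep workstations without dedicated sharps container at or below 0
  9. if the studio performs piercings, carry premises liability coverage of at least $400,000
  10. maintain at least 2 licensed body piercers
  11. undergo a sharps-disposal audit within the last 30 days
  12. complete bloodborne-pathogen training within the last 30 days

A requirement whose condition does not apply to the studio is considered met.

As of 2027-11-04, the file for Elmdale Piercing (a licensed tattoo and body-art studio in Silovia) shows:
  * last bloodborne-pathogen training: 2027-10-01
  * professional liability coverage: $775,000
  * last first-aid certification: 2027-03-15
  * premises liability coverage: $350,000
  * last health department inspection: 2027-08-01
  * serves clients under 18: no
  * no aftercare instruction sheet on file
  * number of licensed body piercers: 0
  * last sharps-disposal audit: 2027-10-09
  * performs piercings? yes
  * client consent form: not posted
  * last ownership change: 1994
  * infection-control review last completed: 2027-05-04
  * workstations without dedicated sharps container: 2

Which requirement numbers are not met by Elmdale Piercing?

1. health department inspection 95 days ago vs limit 90 → not met
2. infection-control review 184 days ago vs limit 180 → not met
3. condition 'serves clients under 18' does not hold → requirement n/a → met
4. first-aid certification 234 days ago vs limit 180 → not met
5. aftercare instruction sheet absent → not met
6. client consent form absent → not met
7. professional liability coverage $775,000 < $850,000 → not met
8. workstations without dedicated sharps container 2 > 0 → not met
9. condition 'performs piercings' holds; premises liability coverage $350,000 < $400,000 → not met
10. licensed body piercers 0 < 2 → not met
11. sharps-disposal audit 26 days ago vs limit 30 → met
12. bloodborne-pathogen training 34 days ago vs limit 30 → not met
Not met: 1, 2, 4, 5, 6, 7, 8, 9, 10, 12

1, 2, 4, 5, 6, 7, 8, 9, 10, 12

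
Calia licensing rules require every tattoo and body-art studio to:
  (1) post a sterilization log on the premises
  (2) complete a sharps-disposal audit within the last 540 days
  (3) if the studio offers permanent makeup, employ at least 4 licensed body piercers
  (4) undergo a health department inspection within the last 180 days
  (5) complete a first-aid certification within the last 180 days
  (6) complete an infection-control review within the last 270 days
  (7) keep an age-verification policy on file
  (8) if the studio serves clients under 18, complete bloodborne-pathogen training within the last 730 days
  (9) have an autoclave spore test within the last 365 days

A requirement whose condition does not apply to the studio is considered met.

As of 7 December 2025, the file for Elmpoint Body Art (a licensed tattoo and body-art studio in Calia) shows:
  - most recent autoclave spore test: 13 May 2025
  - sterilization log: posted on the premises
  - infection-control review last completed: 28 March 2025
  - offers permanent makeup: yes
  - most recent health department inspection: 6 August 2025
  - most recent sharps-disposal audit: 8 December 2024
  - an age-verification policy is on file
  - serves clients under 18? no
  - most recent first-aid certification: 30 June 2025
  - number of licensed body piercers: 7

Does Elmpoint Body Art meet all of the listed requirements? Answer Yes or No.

1. sterilization log present → met
2. sharps-disposal audit 364 days ago vs limit 540 → met
3. condition 'offers permanent makeup' holds; licensed body piercers 7 ≥ 4 → met
4. health department inspection 123 days ago vs limit 180 → met
5. first-aid certification 160 days ago vs limit 180 → met
6. infection-control review 254 days ago vs limit 270 → met
7. age-verification policy present → met
8. condition 'serves clients under 18' does not hold → requirement n/a → met
9. autoclave spore test 208 days ago vs limit 365 → met
All met.

Yes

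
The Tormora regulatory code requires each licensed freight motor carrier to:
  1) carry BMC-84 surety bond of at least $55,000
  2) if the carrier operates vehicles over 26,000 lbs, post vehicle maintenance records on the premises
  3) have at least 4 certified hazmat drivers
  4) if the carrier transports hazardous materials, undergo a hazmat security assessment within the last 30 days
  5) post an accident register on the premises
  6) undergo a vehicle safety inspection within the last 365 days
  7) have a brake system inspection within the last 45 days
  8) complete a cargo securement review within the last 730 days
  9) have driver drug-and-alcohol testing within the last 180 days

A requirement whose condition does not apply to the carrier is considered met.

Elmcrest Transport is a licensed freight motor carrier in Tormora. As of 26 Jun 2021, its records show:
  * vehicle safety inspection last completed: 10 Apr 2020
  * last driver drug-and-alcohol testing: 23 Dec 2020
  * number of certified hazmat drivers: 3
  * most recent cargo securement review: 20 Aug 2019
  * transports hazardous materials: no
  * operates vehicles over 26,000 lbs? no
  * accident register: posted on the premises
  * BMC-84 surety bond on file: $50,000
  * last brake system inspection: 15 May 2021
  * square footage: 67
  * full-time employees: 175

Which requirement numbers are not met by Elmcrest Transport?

1, 3, 6, 9

1. BMC-84 surety bond $50,000 < $55,000 → not met
2. condition 'operates vehicles over 26,000 lbs' does not hold → requirement n/a → met
3. certified hazmat drivers 3 < 4 → not met
4. condition 'transports hazardous materials' does not hold → requirement n/a → met
5. accident register present → met
6. vehicle safety inspection 442 days ago vs limit 365 → not met
7. brake system inspection 42 days ago vs limit 45 → met
8. cargo securement review 676 days ago vs limit 730 → met
9. driver drug-and-alcohol testing 185 days ago vs limit 180 → not met
Not met: 1, 3, 6, 9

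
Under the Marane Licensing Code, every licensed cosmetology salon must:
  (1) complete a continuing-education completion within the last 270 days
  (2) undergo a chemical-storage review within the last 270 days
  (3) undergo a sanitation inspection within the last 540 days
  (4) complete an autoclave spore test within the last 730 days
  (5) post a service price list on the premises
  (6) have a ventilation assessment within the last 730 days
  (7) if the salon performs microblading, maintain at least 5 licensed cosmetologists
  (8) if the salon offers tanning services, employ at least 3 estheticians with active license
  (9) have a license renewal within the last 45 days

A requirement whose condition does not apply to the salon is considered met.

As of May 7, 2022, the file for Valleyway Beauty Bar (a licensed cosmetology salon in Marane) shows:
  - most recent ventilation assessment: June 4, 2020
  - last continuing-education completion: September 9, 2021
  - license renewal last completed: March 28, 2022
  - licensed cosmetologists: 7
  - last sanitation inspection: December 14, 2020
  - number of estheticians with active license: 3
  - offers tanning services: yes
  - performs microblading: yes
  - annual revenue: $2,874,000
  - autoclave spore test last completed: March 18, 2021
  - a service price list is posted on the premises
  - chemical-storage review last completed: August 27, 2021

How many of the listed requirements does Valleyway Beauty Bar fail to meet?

0

1. continuing-education completion 240 days ago vs limit 270 → met
2. chemical-storage review 253 days ago vs limit 270 → met
3. sanitation inspection 509 days ago vs limit 540 → met
4. autoclave spore test 415 days ago vs limit 730 → met
5. service price list present → met
6. ventilation assessment 702 days ago vs limit 730 → met
7. condition 'performs microblading' holds; licensed cosmetologists 7 ≥ 5 → met
8. condition 'offers tanning services' holds; estheticians with active license 3 ≥ 3 → met
9. license renewal 40 days ago vs limit 45 → met
Not met: 0 of 9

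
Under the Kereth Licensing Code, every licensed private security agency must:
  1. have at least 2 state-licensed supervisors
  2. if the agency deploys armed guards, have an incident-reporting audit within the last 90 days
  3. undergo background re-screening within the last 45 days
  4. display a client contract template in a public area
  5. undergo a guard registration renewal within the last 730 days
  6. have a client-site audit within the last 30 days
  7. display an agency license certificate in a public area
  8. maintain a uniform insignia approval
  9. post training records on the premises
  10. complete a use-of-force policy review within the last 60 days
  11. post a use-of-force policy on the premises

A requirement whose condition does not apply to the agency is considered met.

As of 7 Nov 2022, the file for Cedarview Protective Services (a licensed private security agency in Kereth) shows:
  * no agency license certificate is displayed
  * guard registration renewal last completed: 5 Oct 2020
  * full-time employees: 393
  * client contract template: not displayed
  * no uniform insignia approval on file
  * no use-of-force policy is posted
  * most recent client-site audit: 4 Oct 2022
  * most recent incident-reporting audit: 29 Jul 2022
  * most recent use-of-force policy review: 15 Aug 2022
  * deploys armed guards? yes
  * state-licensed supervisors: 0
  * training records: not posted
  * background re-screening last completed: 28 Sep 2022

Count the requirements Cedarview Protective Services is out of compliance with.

1. state-licensed supervisors 0 < 2 → not met
2. condition 'deploys armed guards' holds; incident-reporting audit 101 days ago vs limit 90 → not met
3. background re-screening 40 days ago vs limit 45 → met
4. client contract template absent → not met
5. guard registration renewal 763 days ago vs limit 730 → not met
6. client-site audit 34 days ago vs limit 30 → not met
7. agency license certificate absent → not met
8. uniform insignia approval absent → not met
9. training records absent → not met
10. use-of-force policy review 84 days ago vs limit 60 → not met
11. use-of-force policy absent → not met
Not met: 10 of 11

10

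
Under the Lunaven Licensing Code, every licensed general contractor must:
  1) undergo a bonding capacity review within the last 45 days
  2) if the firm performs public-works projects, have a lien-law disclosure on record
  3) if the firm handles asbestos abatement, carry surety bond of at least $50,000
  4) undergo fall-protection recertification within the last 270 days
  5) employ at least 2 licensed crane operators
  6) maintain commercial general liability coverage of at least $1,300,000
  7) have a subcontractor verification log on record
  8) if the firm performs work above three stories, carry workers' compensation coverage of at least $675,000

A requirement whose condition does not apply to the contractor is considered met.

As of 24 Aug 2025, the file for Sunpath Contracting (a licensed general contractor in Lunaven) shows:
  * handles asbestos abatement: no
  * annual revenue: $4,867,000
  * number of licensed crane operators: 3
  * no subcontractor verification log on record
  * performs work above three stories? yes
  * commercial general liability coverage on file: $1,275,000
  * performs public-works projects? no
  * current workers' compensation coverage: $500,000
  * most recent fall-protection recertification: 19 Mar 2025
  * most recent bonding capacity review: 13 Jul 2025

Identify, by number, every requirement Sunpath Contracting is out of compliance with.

1. bonding capacity review 42 days ago vs limit 45 → met
2. condition 'performs public-works projects' does not hold → requirement n/a → met
3. condition 'handles asbestos abatement' does not hold → requirement n/a → met
4. fall-protection recertification 158 days ago vs limit 270 → met
5. licensed crane operators 3 ≥ 2 → met
6. commercial general liability coverage $1,275,000 < $1,300,000 → not met
7. subcontractor verification log absent → not met
8. condition 'performs work above three stories' holds; workers' compensation coverage $500,000 < $675,000 → not met
Not met: 6, 7, 8

6, 7, 8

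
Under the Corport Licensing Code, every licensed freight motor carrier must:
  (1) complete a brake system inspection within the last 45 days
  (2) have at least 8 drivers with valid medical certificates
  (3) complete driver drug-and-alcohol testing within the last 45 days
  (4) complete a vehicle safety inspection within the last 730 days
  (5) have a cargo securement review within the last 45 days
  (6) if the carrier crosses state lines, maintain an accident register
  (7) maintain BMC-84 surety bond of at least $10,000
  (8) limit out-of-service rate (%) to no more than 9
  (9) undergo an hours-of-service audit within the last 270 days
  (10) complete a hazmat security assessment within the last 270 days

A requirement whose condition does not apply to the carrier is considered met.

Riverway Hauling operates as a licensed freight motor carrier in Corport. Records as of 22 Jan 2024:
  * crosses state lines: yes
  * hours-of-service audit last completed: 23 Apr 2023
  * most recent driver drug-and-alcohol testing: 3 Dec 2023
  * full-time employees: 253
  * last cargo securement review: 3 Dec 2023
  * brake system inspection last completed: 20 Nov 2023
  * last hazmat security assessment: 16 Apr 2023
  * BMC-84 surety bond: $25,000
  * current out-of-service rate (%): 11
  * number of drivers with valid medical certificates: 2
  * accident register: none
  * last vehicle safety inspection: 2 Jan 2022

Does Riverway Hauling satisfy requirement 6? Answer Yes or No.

6. condition 'crosses state lines' holds; accident register absent → not met

No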